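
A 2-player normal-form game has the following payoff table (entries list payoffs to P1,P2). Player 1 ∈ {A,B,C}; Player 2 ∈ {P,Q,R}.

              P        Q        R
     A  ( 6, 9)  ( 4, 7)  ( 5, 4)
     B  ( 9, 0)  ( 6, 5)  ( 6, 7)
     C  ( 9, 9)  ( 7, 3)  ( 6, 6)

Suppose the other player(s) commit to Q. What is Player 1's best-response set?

u_1(A vs Q) = 4
u_1(B vs Q) = 6
u_1(C vs Q) = 7
max payoff 7 at {C}

P1 best: {C}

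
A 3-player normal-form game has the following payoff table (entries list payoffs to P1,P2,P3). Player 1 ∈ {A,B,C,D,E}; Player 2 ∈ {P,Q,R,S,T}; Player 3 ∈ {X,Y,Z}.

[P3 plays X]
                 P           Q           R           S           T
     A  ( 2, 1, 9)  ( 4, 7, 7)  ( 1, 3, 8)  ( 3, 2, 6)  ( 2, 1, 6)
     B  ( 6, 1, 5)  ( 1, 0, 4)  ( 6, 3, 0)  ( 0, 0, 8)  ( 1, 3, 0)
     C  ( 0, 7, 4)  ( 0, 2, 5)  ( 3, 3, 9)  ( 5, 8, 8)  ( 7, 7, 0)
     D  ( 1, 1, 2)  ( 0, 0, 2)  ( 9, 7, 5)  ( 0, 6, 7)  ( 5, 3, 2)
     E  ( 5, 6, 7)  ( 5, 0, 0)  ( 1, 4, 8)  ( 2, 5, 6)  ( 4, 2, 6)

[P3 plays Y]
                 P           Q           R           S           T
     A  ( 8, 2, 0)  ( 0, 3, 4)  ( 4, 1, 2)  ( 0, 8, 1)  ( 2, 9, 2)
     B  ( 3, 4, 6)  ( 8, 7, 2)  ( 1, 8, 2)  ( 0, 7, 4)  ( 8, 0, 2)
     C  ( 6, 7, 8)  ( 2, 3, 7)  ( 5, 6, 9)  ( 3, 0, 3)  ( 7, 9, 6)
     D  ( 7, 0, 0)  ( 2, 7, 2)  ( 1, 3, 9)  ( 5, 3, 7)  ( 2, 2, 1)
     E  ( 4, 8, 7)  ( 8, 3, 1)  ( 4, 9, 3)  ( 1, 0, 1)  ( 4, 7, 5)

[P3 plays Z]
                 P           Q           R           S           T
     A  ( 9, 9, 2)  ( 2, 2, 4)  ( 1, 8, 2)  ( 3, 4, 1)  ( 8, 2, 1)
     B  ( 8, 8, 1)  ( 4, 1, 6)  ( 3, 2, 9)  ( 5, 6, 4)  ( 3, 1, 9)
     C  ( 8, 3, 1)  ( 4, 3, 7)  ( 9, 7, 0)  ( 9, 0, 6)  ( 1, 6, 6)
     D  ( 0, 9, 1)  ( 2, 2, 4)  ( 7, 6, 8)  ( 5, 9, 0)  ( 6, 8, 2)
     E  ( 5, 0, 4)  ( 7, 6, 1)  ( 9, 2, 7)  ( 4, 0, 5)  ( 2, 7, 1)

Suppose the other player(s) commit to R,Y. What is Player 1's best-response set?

argmax u_1 = {C}

u_1(A vs R,Y) = 4
u_1(B vs R,Y) = 1
u_1(C vs R,Y) = 5
u_1(D vs R,Y) = 1
u_1(E vs R,Y) = 4
max payoff 5 at {C}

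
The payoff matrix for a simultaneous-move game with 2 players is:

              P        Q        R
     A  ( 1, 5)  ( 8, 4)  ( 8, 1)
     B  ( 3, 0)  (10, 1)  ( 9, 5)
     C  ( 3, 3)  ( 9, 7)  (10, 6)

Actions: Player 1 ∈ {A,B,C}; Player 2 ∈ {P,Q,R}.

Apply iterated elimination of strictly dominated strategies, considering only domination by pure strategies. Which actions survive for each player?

P1 drop A (B beats it: P:3>1 Q:10>8 R:9>8)
P2 drop P (Q beats it: B:1>0 C:7>3)
P1→{B,C} P2→{Q,R}

Remaining: P1:{B,C} P2:{Q,R}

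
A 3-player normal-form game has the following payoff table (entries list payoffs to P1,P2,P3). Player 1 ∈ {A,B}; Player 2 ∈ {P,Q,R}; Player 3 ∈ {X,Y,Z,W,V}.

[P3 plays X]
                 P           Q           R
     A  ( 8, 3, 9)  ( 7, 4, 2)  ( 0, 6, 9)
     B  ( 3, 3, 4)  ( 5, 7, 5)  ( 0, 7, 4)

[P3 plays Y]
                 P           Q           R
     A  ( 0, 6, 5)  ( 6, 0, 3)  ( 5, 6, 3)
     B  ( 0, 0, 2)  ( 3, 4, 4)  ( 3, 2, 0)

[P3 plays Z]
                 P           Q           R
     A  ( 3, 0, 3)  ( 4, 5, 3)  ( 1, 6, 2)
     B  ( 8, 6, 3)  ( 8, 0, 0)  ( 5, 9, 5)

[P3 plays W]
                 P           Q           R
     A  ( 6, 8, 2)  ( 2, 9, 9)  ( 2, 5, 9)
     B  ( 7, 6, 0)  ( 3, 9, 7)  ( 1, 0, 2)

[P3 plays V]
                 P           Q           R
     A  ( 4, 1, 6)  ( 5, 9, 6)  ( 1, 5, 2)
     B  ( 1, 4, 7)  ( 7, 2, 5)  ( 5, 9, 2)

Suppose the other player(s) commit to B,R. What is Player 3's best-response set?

u_3(X vs B,R) = 4
u_3(Y vs B,R) = 0
u_3(Z vs B,R) = 5
u_3(W vs B,R) = 2
u_3(V vs B,R) = 2
max payoff 5 at {Z}

P3 best: {Z}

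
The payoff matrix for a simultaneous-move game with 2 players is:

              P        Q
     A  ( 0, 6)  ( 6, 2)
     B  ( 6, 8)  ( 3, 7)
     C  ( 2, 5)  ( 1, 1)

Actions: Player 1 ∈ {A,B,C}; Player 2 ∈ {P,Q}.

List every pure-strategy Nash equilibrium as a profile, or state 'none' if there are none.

Nash profiles: (B,P)

(A,P): not NE [P1→B gives 6>0]
(A,Q): not NE [P2→P gives 6>2]
(B,P): NE
(B,Q): not NE [P1→A gives 6>3; P2→P gives 8>7]
(C,P): not NE [P1→B gives 6>2]
(C,Q): not NE [P1→A gives 6>1; P2→P gives 5>1]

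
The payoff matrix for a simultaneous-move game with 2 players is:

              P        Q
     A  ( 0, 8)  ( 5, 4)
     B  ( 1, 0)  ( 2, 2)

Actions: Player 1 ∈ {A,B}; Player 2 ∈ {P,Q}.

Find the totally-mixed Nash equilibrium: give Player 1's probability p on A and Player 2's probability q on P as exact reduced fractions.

P1 mixes 1/3 on A; P2 mixes 3/4 on P

P1 indiff ⇒ q·0+(1-q)·5 = q·1+(1-q)·2 ⇒ q(-1) = (1-q)(-3) ⇒ q = 3/4
P2 indiff ⇒ p·8+(1-p)·0 = p·4+(1-p)·2 ⇒ p(4) = (1-p)(2) ⇒ p = 1/3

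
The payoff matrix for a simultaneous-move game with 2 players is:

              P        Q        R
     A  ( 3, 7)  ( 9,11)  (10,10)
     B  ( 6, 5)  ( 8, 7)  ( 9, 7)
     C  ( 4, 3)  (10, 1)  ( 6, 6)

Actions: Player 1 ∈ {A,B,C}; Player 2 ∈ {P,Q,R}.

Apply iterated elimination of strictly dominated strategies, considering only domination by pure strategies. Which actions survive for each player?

Survivors P1:{A,C} P2:{Q,R}

P2 drop P (R beats it: A:10>7 B:7>5 C:6>3)
P1 drop B (A beats it: Q:9>8 R:10>9)
P1→{A,C} P2→{Q,R}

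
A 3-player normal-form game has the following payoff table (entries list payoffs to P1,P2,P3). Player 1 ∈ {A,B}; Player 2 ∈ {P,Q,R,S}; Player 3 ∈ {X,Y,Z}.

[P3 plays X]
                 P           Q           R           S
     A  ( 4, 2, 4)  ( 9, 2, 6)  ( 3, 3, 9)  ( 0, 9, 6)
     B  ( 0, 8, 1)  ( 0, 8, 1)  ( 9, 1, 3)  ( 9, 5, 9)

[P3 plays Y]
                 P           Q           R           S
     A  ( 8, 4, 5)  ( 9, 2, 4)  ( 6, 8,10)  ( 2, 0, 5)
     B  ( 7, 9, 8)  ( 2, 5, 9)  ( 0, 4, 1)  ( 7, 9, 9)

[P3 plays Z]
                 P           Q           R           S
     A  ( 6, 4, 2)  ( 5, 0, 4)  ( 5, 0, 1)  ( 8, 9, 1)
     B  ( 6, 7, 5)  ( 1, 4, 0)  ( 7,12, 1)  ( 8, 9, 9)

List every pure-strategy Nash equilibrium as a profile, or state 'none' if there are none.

(A,P,X): not NE [P2→S gives 9>2; P3→Y gives 5>4]
(A,P,Y): not NE [P2→R gives 8>4]
(A,P,Z): not NE [P2→S gives 9>4; P3→Y gives 5>2]
(A,Q,X): not NE [P2→S gives 9>2]
(A,Q,Y): not NE [P2→R gives 8>2; P3→X gives 6>4]
(A,Q,Z): not NE [P2→S gives 9>0; P3→X gives 6>4]
(A,R,X): not NE [P1→B gives 9>3; P2→S gives 9>3; P3→Y gives 10>9]
(A,R,Y): NE
(A,R,Z): not NE [P1→B gives 7>5; P2→S gives 9>0; P3→Y gives 10>1]
(A,S,X): not NE [P1→B gives 9>0]
(A,S,Y): not NE [P1→B gives 7>2; P2→R gives 8>0; P3→X gives 6>5]
(A,S,Z): not NE [P3→X gives 6>1]
(B,P,X): not NE [P1→A gives 4>0; P3→Y gives 8>1]
(B,P,Y): not NE [P1→A gives 8>7]
(B,P,Z): not NE [P2→R gives 12>7; P3→Y gives 8>5]
(B,Q,X): not NE [P1→A gives 9>0; P3→Y gives 9>1]
(B,Q,Y): not NE [P1→A gives 9>2; P2→S gives 9>5]
(B,Q,Z): not NE [P1→A gives 5>1; P2→R gives 12>4; P3→Y gives 9>0]
(B,R,X): not NE [P2→Q gives 8>1]
(B,R,Y): not NE [P1→A gives 6>0; P2→S gives 9>4; P3→X gives 3>1]
(B,R,Z): not NE [P3→X gives 3>1]
(B,S,X): not NE [P2→Q gives 8>5]
(B,S,Y): NE
(B,S,Z): not NE [P2→R gives 12>9]

Nash profiles: (A,R,Y), (B,S,Y)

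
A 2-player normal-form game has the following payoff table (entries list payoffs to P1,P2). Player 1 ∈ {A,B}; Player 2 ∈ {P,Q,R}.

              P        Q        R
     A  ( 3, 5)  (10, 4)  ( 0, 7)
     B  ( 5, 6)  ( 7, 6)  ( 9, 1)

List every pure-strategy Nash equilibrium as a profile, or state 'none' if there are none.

PSNE = {(B,P)}

(A,P): not NE [P1→B gives 5>3; P2→R gives 7>5]
(A,Q): not NE [P2→R gives 7>4]
(A,R): not NE [P1→B gives 9>0]
(B,P): NE
(B,Q): not NE [P1→A gives 10>7]
(B,R): not NE [P2→Q gives 6>1]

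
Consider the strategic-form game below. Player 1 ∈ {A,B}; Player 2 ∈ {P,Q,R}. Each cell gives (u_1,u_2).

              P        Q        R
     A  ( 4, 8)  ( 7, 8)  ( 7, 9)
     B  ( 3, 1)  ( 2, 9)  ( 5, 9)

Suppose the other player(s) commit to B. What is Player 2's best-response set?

u_2(P vs B) = 1
u_2(Q vs B) = 9
u_2(R vs B) = 9
max payoff 9 at {Q,R}

P2 best: {Q,R}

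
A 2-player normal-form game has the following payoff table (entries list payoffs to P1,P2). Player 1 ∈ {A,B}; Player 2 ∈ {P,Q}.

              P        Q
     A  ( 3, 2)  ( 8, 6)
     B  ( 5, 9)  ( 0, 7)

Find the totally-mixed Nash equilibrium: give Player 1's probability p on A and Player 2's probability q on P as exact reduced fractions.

(p,q) = (1/3, 4/5)

P1 indiff ⇒ q·3+(1-q)·8 = q·5+(1-q)·0 ⇒ q(-2) = (1-q)(-8) ⇒ q = 4/5
P2 indiff ⇒ p·2+(1-p)·9 = p·6+(1-p)·7 ⇒ p(-4) = (1-p)(-2) ⇒ p = 1/3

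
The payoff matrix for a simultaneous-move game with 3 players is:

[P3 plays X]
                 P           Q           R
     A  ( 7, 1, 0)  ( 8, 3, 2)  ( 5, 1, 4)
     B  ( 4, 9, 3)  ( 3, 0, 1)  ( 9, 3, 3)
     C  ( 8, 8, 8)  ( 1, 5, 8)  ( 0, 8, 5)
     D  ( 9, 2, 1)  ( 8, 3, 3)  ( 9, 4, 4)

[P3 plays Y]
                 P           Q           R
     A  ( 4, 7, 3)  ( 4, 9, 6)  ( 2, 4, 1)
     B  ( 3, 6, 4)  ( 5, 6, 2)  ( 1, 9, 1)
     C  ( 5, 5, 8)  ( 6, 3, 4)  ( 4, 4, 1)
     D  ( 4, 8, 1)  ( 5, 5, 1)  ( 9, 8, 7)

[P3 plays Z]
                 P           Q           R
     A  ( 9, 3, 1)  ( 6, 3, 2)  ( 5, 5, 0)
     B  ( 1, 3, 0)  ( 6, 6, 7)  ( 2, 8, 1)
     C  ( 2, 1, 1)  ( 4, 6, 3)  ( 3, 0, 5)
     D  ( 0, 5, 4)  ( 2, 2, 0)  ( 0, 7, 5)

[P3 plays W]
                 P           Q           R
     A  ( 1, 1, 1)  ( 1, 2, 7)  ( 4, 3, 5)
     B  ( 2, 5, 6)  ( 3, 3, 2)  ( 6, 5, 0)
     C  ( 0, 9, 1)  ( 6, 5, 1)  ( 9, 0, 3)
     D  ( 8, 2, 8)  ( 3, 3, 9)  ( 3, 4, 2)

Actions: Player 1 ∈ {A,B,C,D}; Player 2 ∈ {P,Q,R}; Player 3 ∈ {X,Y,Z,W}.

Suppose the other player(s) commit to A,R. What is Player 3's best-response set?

u_3(X vs A,R) = 4
u_3(Y vs A,R) = 1
u_3(Z vs A,R) = 0
u_3(W vs A,R) = 5
max payoff 5 at {W}

P3 best: {W}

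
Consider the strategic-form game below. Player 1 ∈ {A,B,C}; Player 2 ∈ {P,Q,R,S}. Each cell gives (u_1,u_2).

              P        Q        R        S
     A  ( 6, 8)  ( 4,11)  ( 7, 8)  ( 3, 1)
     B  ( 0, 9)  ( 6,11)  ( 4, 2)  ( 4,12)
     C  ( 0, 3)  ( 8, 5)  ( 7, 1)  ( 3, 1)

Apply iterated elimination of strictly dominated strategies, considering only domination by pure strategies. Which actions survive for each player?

Remaining: P1:{B,C} P2:{Q,S}

P2 drop P (Q beats it: A:11>8 B:11>9 C:5>3)
P2 drop R (Q beats it: A:11>8 B:11>2 C:5>1)
P1 drop A (B beats it: Q:6>4 S:4>3)
P1→{B,C} P2→{Q,S}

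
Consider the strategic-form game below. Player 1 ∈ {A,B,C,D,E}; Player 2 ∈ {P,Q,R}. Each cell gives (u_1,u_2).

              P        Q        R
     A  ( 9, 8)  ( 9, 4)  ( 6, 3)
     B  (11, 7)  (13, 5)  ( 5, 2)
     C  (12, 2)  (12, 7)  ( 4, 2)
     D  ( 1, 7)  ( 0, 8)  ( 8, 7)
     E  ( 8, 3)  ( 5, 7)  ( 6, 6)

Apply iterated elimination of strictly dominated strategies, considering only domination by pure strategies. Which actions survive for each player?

P2 drop R (Q beats it: A:4>3 B:5>2 C:7>2 D:8>7 E:7>6)
P1 drop A (B beats it: P:11>9 Q:13>9)
P1 drop D (B beats it: P:11>1 Q:13>0)
P1 drop E (B beats it: P:11>8 Q:13>5)
P1→{B,C} P2→{P,Q}

IESDS → P1:{B,C} P2:{P,Q}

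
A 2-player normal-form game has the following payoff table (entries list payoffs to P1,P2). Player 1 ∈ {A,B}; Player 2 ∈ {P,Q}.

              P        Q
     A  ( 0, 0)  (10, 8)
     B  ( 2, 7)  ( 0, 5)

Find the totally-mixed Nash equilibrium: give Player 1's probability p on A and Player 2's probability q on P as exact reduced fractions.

p=1/5, q=5/6

P1 indiff ⇒ q·0+(1-q)·10 = q·2+(1-q)·0 ⇒ q(-2) = (1-q)(-10) ⇒ q = 5/6
P2 indiff ⇒ p·0+(1-p)·7 = p·8+(1-p)·5 ⇒ p(-8) = (1-p)(-2) ⇒ p = 1/5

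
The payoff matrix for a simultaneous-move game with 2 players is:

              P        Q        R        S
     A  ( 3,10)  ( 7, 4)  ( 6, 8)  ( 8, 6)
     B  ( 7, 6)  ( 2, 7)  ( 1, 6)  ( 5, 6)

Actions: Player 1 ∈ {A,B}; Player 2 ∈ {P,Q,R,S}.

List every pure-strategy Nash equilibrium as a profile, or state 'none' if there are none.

(A,P): not NE [P1→B gives 7>3]
(A,Q): not NE [P2→P gives 10>4]
(A,R): not NE [P2→P gives 10>8]
(A,S): not NE [P2→P gives 10>6]
(B,P): not NE [P2→Q gives 7>6]
(B,Q): not NE [P1→A gives 7>2]
(B,R): not NE [P1→A gives 6>1; P2→Q gives 7>6]
(B,S): not NE [P1→A gives 8>5; P2→Q gives 7>6]

Equilibria: none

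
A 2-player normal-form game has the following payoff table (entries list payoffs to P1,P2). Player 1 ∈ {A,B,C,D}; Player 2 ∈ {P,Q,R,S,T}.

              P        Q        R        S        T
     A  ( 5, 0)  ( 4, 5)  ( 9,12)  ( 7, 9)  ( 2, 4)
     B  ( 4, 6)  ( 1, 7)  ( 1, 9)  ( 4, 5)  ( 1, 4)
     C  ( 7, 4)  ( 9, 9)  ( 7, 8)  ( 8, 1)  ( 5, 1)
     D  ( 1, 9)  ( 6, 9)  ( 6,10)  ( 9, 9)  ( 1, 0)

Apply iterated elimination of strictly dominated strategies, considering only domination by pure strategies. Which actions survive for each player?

Remaining: P1:{A,C} P2:{Q,R}

P1 drop B (A beats it: P:5>4 Q:4>1 R:9>1 S:7>4 T:2>1)
P2 drop P (R beats it: A:12>0 C:8>4 D:10>9)
P2 drop S (R beats it: A:12>9 C:8>1 D:10>9)
P1 drop D (C beats it: Q:9>6 R:7>6 T:5>1)
P2 drop T (Q beats it: A:5>4 C:9>1)
P1→{A,C} P2→{Q,R}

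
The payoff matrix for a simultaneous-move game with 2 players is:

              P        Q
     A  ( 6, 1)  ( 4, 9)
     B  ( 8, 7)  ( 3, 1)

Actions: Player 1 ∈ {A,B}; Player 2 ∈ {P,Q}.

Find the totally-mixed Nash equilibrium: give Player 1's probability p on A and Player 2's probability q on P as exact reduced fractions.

(p,q) = (3/7, 1/3)

P1 indiff ⇒ q·6+(1-q)·4 = q·8+(1-q)·3 ⇒ q(-2) = (1-q)(-1) ⇒ q = 1/3
P2 indiff ⇒ p·1+(1-p)·7 = p·9+(1-p)·1 ⇒ p(-8) = (1-p)(-6) ⇒ p = 3/7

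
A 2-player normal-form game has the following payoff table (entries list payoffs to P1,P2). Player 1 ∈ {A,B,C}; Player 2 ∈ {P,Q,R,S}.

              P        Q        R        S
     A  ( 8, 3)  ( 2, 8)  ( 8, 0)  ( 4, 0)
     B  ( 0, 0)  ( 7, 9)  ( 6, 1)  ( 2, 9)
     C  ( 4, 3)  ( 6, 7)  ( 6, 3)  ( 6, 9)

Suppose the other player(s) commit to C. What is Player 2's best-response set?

BR_2 = {S}

u_2(P vs C) = 3
u_2(Q vs C) = 7
u_2(R vs C) = 3
u_2(S vs C) = 9
max payoff 9 at {S}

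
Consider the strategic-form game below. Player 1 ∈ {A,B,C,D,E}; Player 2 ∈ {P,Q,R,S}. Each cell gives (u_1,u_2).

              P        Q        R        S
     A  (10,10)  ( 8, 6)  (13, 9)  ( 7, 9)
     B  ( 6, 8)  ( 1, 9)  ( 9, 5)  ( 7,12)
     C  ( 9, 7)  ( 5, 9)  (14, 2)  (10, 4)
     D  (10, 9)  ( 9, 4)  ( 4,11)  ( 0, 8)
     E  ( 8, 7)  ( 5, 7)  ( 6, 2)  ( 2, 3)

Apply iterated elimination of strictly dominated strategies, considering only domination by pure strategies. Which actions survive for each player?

P1 drop B (C beats it: P:9>6 Q:5>1 R:14>9 S:10>7)
P1 drop E (A beats it: P:10>8 Q:8>5 R:13>6 S:7>2)
P2 drop S (P beats it: A:10>9 C:7>4 D:9>8)
P1→{A,C,D} P2→{P,Q,R}

Survivors P1:{A,C,D} P2:{P,Q,R}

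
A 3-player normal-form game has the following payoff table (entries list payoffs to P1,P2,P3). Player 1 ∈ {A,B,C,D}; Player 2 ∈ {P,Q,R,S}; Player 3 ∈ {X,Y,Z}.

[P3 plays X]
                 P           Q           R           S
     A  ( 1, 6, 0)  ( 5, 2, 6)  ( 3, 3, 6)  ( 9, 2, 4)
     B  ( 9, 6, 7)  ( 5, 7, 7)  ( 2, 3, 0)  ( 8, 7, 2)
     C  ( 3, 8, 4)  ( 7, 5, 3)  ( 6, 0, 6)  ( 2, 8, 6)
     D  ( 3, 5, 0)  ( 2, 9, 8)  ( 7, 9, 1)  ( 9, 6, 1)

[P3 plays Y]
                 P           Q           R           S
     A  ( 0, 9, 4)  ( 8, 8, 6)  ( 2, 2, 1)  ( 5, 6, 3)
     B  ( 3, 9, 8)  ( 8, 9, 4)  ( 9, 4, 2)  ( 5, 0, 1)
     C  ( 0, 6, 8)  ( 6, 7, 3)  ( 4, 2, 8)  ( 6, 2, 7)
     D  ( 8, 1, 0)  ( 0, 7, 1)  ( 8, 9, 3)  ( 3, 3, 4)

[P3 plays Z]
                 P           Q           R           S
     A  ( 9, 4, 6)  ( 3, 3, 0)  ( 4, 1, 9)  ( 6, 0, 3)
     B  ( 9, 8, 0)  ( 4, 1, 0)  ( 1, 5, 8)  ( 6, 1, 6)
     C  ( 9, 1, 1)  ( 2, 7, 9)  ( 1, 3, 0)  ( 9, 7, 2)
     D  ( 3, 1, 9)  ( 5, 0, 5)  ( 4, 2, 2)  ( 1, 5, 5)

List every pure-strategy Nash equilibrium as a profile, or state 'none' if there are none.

PSNE = {(A,P,Z)}

(A,P,X): not NE [P1→B gives 9>1; P3→Z gives 6>0]
(A,P,Y): not NE [P1→D gives 8>0; P3→Z gives 6>4]
(A,P,Z): NE
(A,Q,X): not NE [P1→C gives 7>5; P2→P gives 6>2]
(A,Q,Y): not NE [P2→P gives 9>8]
(A,Q,Z): not NE [P1→D gives 5>3; P2→P gives 4>3; P3→Y gives 6>0]
(A,R,X): not NE [P1→D gives 7>3; P2→P gives 6>3; P3→Z gives 9>6]
(A,R,Y): not NE [P1→B gives 9>2; P2→P gives 9>2; P3→Z gives 9>1]
(A,R,Z): not NE [P2→P gives 4>1]
(A,S,X): not NE [P2→P gives 6>2]
(A,S,Y): not NE [P1→C gives 6>5; P2→P gives 9>6; P3→X gives 4>3]
(A,S,Z): not NE [P1→C gives 9>6; P2→P gives 4>0; P3→X gives 4>3]
(B,P,X): not NE [P2→S gives 7>6; P3→Y gives 8>7]
(B,P,Y): not NE [P1→D gives 8>3]
(B,P,Z): not NE [P3→Y gives 8>0]
(B,Q,X): not NE [P1→C gives 7>5]
(B,Q,Y): not NE [P3→X gives 7>4]
(B,Q,Z): not NE [P1→D gives 5>4; P2→P gives 8>1; P3→X gives 7>0]
(B,R,X): not NE [P1→D gives 7>2; P2→S gives 7>3; P3→Z gives 8>0]
(B,R,Y): not NE [P2→Q gives 9>4; P3→Z gives 8>2]
(B,R,Z): not NE [P1→D gives 4>1; P2→P gives 8>5]
(B,S,X): not NE [P1→D gives 9>8; P3→Z gives 6>2]
(B,S,Y): not NE [P1→C gives 6>5; P2→Q gives 9>0; P3→Z gives 6>1]
(B,S,Z): not NE [P1→C gives 9>6; P2→P gives 8>1]
(C,P,X): not NE [P1→B gives 9>3; P3→Y gives 8>4]
(C,P,Y): not NE [P1→D gives 8>0; P2→Q gives 7>6]
(C,P,Z): not NE [P2→S gives 7>1; P3→Y gives 8>1]
(C,Q,X): not NE [P2→S gives 8>5; P3→Z gives 9>3]
(C,Q,Y): not NE [P1→B gives 8>6; P3→Z gives 9>3]
(C,Q,Z): not NE [P1→D gives 5>2]
(C,R,X): not NE [P1→D gives 7>6; P2→S gives 8>0; P3→Y gives 8>6]
(C,R,Y): not NE [P1→B gives 9>4; P2→Q gives 7>2]
(C,R,Z): not NE [P1→D gives 4>1; P2→S gives 7>3; P3→Y gives 8>0]
(C,S,X): not NE [P1→D gives 9>2; P3→Y gives 7>6]
(C,S,Y): not NE [P2→Q gives 7>2]
(C,S,Z): not NE [P3→Y gives 7>2]
(D,P,X): not NE [P1→B gives 9>3; P2→R gives 9>5; P3→Z gives 9>0]
(D,P,Y): not NE [P2→R gives 9>1; P3→Z gives 9>0]
(D,P,Z): not NE [P1→C gives 9>3; P2→S gives 5>1]
(D,Q,X): not NE [P1→C gives 7>2]
(D,Q,Y): not NE [P1→B gives 8>0; P2→R gives 9>7; P3→X gives 8>1]
(D,Q,Z): not NE [P2→S gives 5>0; P3→X gives 8>5]
(D,R,X): not NE [P3→Y gives 3>1]
(D,R,Y): not NE [P1→B gives 9>8]
(D,R,Z): not NE [P2→S gives 5>2; P3→Y gives 3>2]
(D,S,X): not NE [P2→R gives 9>6; P3→Z gives 5>1]
(D,S,Y): not NE [P1→C gives 6>3; P2→R gives 9>3; P3→Z gives 5>4]
(D,S,Z): not NE [P1→C gives 9>1]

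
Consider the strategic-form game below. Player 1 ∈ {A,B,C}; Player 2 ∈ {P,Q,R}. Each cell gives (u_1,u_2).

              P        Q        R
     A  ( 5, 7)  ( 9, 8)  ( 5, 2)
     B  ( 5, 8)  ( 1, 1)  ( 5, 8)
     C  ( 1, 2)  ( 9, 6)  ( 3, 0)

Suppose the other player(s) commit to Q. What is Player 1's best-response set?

BR_1 = {A,C}

u_1(A vs Q) = 9
u_1(B vs Q) = 1
u_1(C vs Q) = 9
max payoff 9 at {A,C}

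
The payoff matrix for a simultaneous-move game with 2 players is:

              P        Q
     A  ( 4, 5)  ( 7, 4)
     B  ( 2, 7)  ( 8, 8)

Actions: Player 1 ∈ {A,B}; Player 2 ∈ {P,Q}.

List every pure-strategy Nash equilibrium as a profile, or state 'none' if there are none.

(A,P): NE
(A,Q): not NE [P1→B gives 8>7; P2→P gives 5>4]
(B,P): not NE [P1→A gives 4>2; P2→Q gives 8>7]
(B,Q): NE

PSNE = {(A,P), (B,Q)}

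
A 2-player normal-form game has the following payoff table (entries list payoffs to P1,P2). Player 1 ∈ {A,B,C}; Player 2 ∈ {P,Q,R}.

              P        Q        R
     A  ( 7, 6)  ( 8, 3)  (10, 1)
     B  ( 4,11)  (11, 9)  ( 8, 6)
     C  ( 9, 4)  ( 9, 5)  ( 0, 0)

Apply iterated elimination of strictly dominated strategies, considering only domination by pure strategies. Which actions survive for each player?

IESDS → P1:{B,C} P2:{P,Q}

P2 drop R (P beats it: A:6>1 B:11>6 C:4>0)
P1 drop A (C beats it: P:9>7 Q:9>8)
P1→{B,C} P2→{P,Q}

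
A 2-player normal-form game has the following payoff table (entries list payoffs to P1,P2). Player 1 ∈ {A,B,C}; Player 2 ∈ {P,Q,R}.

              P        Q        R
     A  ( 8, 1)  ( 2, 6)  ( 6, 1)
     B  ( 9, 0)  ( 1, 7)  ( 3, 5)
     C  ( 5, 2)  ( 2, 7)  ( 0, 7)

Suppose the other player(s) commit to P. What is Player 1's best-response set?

BR_1 = {B}

u_1(A vs P) = 8
u_1(B vs P) = 9
u_1(C vs P) = 5
max payoff 9 at {B}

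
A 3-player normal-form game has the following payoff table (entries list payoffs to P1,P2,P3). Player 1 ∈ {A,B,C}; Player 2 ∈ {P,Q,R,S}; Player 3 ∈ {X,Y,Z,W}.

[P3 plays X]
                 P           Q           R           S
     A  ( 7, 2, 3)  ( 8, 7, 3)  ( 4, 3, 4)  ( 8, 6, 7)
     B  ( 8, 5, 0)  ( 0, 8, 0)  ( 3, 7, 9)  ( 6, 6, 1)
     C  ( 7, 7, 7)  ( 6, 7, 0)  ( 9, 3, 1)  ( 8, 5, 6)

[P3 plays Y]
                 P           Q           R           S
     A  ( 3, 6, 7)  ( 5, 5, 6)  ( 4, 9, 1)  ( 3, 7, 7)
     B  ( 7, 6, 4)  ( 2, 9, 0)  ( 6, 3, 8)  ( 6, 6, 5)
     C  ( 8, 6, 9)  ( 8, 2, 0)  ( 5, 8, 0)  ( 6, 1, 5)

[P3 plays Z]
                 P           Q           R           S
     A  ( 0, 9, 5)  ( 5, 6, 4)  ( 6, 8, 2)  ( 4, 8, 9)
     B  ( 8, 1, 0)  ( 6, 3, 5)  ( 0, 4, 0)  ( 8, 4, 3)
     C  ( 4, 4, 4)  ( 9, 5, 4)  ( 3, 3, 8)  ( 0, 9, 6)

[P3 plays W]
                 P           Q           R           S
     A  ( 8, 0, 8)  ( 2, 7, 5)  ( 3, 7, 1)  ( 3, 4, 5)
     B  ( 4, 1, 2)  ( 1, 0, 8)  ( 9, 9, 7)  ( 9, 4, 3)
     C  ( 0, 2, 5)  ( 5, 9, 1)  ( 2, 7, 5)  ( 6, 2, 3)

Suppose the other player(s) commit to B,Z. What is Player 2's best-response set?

u_2(P vs B,Z) = 1
u_2(Q vs B,Z) = 3
u_2(R vs B,Z) = 4
u_2(S vs B,Z) = 4
max payoff 4 at {R,S}

BR_2 = {R,S}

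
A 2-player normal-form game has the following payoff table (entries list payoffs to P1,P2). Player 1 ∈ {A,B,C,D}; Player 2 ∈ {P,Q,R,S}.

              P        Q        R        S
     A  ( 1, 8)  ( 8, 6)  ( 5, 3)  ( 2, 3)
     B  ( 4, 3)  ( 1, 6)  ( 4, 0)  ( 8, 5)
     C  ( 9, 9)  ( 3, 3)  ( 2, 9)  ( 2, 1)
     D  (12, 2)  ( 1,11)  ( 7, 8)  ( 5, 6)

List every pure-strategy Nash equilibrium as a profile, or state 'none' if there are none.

No pure NE.

(A,P): not NE [P1→D gives 12>1]
(A,Q): not NE [P2→P gives 8>6]
(A,R): not NE [P1→D gives 7>5; P2→P gives 8>3]
(A,S): not NE [P1→B gives 8>2; P2→P gives 8>3]
(B,P): not NE [P1→D gives 12>4; P2→Q gives 6>3]
(B,Q): not NE [P1→A gives 8>1]
(B,R): not NE [P1→D gives 7>4; P2→Q gives 6>0]
(B,S): not NE [P2→Q gives 6>5]
(C,P): not NE [P1→D gives 12>9]
(C,Q): not NE [P1→A gives 8>3; P2→R gives 9>3]
(C,R): not NE [P1→D gives 7>2]
(C,S): not NE [P1→B gives 8>2; P2→R gives 9>1]
(D,P): not NE [P2→Q gives 11>2]
(D,Q): not NE [P1→A gives 8>1]
(D,R): not NE [P2→Q gives 11>8]
(D,S): not NE [P1→B gives 8>5; P2→Q gives 11>6]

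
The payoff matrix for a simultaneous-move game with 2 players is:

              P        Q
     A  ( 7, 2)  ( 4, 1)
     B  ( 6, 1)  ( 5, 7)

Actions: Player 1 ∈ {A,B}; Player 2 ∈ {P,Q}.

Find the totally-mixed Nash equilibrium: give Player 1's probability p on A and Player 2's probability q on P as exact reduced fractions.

P1 indiff ⇒ q·7+(1-q)·4 = q·6+(1-q)·5 ⇒ q(1) = (1-q)(1) ⇒ q = 1/2
P2 indiff ⇒ p·2+(1-p)·1 = p·1+(1-p)·7 ⇒ p(1) = (1-p)(6) ⇒ p = 6/7

P1 mixes 6/7 on A; P2 mixes 1/2 on P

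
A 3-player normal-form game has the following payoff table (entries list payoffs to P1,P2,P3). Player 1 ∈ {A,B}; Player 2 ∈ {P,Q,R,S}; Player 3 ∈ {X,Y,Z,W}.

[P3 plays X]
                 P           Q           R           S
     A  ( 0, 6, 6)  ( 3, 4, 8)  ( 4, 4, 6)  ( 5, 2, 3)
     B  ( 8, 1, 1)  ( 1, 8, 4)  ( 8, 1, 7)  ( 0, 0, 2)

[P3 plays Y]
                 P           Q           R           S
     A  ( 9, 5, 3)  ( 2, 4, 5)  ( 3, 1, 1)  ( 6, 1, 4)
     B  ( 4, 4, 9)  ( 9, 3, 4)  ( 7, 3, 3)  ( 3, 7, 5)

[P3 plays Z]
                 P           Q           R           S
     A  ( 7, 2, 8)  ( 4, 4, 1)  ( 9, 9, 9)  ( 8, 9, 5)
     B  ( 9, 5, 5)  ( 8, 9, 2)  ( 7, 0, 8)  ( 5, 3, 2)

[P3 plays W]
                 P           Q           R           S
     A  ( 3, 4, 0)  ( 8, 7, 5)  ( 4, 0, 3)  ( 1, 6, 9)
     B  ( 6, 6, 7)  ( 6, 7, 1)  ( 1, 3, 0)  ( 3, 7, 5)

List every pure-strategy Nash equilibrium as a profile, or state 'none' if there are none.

(A,P,X): not NE [P1→B gives 8>0; P3→Z gives 8>6]
(A,P,Y): not NE [P3→Z gives 8>3]
(A,P,Z): not NE [P1→B gives 9>7; P2→S gives 9>2]
(A,P,W): not NE [P1→B gives 6>3; P2→Q gives 7>4; P3→Z gives 8>0]
(A,Q,X): not NE [P2→P gives 6>4]
(A,Q,Y): not NE [P1→B gives 9>2; P2→P gives 5>4; P3→X gives 8>5]
(A,Q,Z): not NE [P1→B gives 8>4; P2→S gives 9>4; P3→X gives 8>1]
(A,Q,W): not NE [P3→X gives 8>5]
(A,R,X): not NE [P1→B gives 8>4; P2→P gives 6>4; P3→Z gives 9>6]
(A,R,Y): not NE [P1→B gives 7>3; P2→P gives 5>1; P3→Z gives 9>1]
(A,R,Z): NE
(A,R,W): not NE [P2→Q gives 7>0; P3→Z gives 9>3]
(A,S,X): not NE [P2→P gives 6>2; P3→W gives 9>3]
(A,S,Y): not NE [P2→P gives 5>1; P3→W gives 9>4]
(A,S,Z): not NE [P3→W gives 9>5]
(A,S,W): not NE [P1→B gives 3>1; P2→Q gives 7>6]
(B,P,X): not NE [P2→Q gives 8>1; P3→Y gives 9>1]
(B,P,Y): not NE [P1→A gives 9>4; P2→S gives 7>4]
(B,P,Z): not NE [P2→Q gives 9>5; P3→Y gives 9>5]
(B,P,W): not NE [P2→S gives 7>6; P3→Y gives 9>7]
(B,Q,X): not NE [P1→A gives 3>1]
(B,Q,Y): not NE [P2→S gives 7>3]
(B,Q,Z): not NE [P3→Y gives 4>2]
(B,Q,W): not NE [P1→A gives 8>6; P3→Y gives 4>1]
(B,R,X): not NE [P2→Q gives 8>1; P3→Z gives 8>7]
(B,R,Y): not NE [P2→S gives 7>3; P3→Z gives 8>3]
(B,R,Z): not NE [P1→A gives 9>7; P2→Q gives 9>0]
(B,R,W): not NE [P1→A gives 4>1; P2→S gives 7>3; P3→Z gives 8>0]
(B,S,X): not NE [P1→A gives 5>0; P2→Q gives 8>0; P3→W gives 5>2]
(B,S,Y): not NE [P1→A gives 6>3]
(B,S,Z): not NE [P1→A gives 8>5; P2→Q gives 9>3; P3→W gives 5>2]
(B,S,W): NE

PSNE = {(A,R,Z), (B,S,W)}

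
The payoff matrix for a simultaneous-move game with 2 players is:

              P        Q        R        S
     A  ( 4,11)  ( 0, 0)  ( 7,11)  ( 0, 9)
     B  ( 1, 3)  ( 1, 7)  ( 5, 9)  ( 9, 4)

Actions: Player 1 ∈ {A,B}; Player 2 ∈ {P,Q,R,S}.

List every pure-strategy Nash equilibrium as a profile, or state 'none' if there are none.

Nash profiles: (A,P), (A,R)

(A,P): NE
(A,Q): not NE [P1→B gives 1>0; P2→R gives 11>0]
(A,R): NE
(A,S): not NE [P1→B gives 9>0; P2→R gives 11>9]
(B,P): not NE [P1→A gives 4>1; P2→R gives 9>3]
(B,Q): not NE [P2→R gives 9>7]
(B,R): not NE [P1→A gives 7>5]
(B,S): not NE [P2→R gives 9>4]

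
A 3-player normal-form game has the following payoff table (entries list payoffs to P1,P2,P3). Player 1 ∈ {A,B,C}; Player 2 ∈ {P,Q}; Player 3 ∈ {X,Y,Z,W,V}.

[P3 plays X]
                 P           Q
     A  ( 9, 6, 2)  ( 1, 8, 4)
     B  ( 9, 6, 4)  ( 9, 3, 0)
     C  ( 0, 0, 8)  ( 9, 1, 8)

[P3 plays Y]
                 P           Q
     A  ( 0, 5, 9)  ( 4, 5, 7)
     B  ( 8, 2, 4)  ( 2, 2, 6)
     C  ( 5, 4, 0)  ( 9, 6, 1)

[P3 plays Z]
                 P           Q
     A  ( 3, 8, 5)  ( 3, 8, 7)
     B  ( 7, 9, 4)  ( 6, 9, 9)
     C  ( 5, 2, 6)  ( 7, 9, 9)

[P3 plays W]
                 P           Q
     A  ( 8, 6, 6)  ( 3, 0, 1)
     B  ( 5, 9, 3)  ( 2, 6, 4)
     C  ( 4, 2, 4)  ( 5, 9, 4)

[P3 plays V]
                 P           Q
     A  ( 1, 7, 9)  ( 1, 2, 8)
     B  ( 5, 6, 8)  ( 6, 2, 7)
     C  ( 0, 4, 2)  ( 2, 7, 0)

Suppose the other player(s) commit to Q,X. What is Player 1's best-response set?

u_1(A vs Q,X) = 1
u_1(B vs Q,X) = 9
u_1(C vs Q,X) = 9
max payoff 9 at {B,C}

P1 best: {B,C}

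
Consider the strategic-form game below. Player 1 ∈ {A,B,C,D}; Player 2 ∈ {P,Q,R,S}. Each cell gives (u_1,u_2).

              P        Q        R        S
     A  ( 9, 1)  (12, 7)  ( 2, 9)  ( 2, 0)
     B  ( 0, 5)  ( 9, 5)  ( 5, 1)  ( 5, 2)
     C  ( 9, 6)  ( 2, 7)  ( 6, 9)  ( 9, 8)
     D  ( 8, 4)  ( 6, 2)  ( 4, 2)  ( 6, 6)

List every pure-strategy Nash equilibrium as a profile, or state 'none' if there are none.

(A,P): not NE [P2→R gives 9>1]
(A,Q): not NE [P2→R gives 9>7]
(A,R): not NE [P1→C gives 6>2]
(A,S): not NE [P1→C gives 9>2; P2→R gives 9>0]
(B,P): not NE [P1→C gives 9>0]
(B,Q): not NE [P1→A gives 12>9]
(B,R): not NE [P1→C gives 6>5; P2→Q gives 5>1]
(B,S): not NE [P1→C gives 9>5; P2→Q gives 5>2]
(C,P): not NE [P2→R gives 9>6]
(C,Q): not NE [P1→A gives 12>2; P2→R gives 9>7]
(C,R): NE
(C,S): not NE [P2→R gives 9>8]
(D,P): not NE [P1→C gives 9>8; P2→S gives 6>4]
(D,Q): not NE [P1→A gives 12>6; P2→S gives 6>2]
(D,R): not NE [P1→C gives 6>4; P2→S gives 6>2]
(D,S): not NE [P1→C gives 9>6]

PSNE = {(C,R)}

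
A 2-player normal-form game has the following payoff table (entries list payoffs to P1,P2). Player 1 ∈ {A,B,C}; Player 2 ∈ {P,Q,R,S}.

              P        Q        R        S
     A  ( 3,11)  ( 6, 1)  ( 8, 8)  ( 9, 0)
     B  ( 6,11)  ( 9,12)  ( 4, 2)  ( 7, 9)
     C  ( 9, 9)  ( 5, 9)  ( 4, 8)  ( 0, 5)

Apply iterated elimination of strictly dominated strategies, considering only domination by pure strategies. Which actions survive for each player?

IESDS → P1:{B,C} P2:{P,Q}

P2 drop R (P beats it: A:11>8 B:11>2 C:9>8)
P2 drop S (P beats it: A:11>0 B:11>9 C:9>5)
P1 drop A (B beats it: P:6>3 Q:9>6)
P1→{B,C} P2→{P,Q}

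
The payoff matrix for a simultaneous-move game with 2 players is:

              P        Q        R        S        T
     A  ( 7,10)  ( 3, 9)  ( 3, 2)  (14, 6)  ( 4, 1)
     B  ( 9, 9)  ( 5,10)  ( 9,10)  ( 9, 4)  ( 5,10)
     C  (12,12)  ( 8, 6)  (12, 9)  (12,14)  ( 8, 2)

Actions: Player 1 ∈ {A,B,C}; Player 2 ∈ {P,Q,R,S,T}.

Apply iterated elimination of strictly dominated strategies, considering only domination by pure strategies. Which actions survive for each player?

Survivors P1:{A,C} P2:{P,S}

P1 drop B (C beats it: P:12>9 Q:8>5 R:12>9 S:12>9 T:8>5)
P2 drop Q (P beats it: A:10>9 C:12>6)
P2 drop R (P beats it: A:10>2 C:12>9)
P2 drop T (P beats it: A:10>1 C:12>2)
P1→{A,C} P2→{P,S}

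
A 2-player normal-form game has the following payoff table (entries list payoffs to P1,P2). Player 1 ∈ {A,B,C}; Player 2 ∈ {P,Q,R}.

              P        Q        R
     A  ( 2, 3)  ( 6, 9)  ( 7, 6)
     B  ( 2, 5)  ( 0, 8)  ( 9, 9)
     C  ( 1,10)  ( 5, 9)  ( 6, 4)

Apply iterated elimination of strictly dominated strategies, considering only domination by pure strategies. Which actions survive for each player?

P1 drop C (A beats it: P:2>1 Q:6>5 R:7>6)
P2 drop P (Q beats it: A:9>3 B:8>5)
P1→{A,B} P2→{Q,R}

IESDS → P1:{A,B} P2:{Q,R}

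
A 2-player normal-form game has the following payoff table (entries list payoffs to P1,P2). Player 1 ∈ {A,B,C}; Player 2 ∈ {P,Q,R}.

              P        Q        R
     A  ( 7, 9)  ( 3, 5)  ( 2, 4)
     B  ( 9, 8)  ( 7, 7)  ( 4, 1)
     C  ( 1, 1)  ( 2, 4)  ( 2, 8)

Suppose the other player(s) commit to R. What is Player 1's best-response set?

BR_1 = {B}

u_1(A vs R) = 2
u_1(B vs R) = 4
u_1(C vs R) = 2
max payoff 4 at {B}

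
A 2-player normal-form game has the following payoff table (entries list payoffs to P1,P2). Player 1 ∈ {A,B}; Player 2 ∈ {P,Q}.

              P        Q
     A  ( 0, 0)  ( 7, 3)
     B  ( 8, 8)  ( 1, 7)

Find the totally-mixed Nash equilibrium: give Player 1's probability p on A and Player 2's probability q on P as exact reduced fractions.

P1 indiff ⇒ q·0+(1-q)·7 = q·8+(1-q)·1 ⇒ q(-8) = (1-q)(-6) ⇒ q = 3/7
P2 indiff ⇒ p·0+(1-p)·8 = p·3+(1-p)·7 ⇒ p(-3) = (1-p)(-1) ⇒ p = 1/4

(p,q) = (1/4, 3/7)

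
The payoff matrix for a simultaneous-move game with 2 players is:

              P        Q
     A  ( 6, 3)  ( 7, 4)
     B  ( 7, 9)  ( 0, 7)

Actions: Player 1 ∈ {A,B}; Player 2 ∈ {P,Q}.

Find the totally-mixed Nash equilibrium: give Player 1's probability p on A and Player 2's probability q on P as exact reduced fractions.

P1 indiff ⇒ q·6+(1-q)·7 = q·7+(1-q)·0 ⇒ q(-1) = (1-q)(-7) ⇒ q = 7/8
P2 indiff ⇒ p·3+(1-p)·9 = p·4+(1-p)·7 ⇒ p(-1) = (1-p)(-2) ⇒ p = 2/3

(p,q) = (2/3, 7/8)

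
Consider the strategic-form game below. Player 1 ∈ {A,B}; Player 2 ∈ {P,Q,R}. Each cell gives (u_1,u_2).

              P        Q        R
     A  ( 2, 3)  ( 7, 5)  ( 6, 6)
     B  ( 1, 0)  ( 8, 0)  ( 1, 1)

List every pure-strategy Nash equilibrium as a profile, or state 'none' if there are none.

Nash profiles: (A,R)

(A,P): not NE [P2→R gives 6>3]
(A,Q): not NE [P1→B gives 8>7; P2→R gives 6>5]
(A,R): NE
(B,P): not NE [P1→A gives 2>1; P2→R gives 1>0]
(B,Q): not NE [P2→R gives 1>0]
(B,R): not NE [P1→A gives 6>1]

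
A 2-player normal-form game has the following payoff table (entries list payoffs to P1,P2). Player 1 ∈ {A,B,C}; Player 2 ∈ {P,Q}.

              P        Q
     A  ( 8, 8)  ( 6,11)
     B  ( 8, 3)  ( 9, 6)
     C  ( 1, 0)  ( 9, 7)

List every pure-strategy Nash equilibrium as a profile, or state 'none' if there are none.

PSNE = {(B,Q), (C,Q)}

(A,P): not NE [P2→Q gives 11>8]
(A,Q): not NE [P1→C gives 9>6]
(B,P): not NE [P2→Q gives 6>3]
(B,Q): NE
(C,P): not NE [P1→B gives 8>1; P2→Q gives 7>0]
(C,Q): NE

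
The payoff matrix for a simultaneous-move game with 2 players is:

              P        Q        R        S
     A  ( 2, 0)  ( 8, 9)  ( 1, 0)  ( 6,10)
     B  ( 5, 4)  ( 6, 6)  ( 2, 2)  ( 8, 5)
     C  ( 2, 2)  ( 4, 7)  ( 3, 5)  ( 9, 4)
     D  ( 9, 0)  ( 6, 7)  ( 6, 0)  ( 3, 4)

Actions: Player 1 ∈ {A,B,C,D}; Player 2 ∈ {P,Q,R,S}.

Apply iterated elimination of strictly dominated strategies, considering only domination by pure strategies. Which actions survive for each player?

P2 drop P (Q beats it: A:9>0 B:6>4 C:7>2 D:7>0)
P2 drop R (Q beats it: A:9>0 B:6>2 C:7>5 D:7>0)
P1 drop D (A beats it: Q:8>6 S:6>3)
P1→{A,B,C} P2→{Q,S}

Remaining: P1:{A,B,C} P2:{Q,S}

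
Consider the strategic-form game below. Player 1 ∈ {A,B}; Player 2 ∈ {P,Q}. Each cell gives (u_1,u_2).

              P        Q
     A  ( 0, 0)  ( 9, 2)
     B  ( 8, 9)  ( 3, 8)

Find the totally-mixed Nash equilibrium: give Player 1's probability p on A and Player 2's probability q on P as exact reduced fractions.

p=1/3, q=3/7

P1 indiff ⇒ q·0+(1-q)·9 = q·8+(1-q)·3 ⇒ q(-8) = (1-q)(-6) ⇒ q = 3/7
P2 indiff ⇒ p·0+(1-p)·9 = p·2+(1-p)·8 ⇒ p(-2) = (1-p)(-1) ⇒ p = 1/3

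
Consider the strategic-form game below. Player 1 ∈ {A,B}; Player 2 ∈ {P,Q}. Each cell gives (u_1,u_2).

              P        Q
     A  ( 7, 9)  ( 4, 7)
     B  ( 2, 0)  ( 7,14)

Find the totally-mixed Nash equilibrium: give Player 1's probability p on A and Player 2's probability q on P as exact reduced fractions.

P1 indiff ⇒ q·7+(1-q)·4 = q·2+(1-q)·7 ⇒ q(5) = (1-q)(3) ⇒ q = 3/8
P2 indiff ⇒ p·9+(1-p)·0 = p·7+(1-p)·14 ⇒ p(2) = (1-p)(14) ⇒ p = 7/8

P1 mixes 7/8 on A; P2 mixes 3/8 on P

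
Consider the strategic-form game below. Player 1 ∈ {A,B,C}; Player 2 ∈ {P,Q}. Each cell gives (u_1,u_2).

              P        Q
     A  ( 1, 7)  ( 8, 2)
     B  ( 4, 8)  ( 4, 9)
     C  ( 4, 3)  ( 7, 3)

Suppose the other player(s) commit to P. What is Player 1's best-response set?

BR_1 = {B,C}

u_1(A vs P) = 1
u_1(B vs P) = 4
u_1(C vs P) = 4
max payoff 4 at {B,C}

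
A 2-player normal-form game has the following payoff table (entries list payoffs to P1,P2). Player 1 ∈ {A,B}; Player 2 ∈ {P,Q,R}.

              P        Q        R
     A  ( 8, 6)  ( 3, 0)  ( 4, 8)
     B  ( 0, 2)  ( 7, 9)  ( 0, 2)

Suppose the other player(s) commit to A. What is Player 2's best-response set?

u_2(P vs A) = 6
u_2(Q vs A) = 0
u_2(R vs A) = 8
max payoff 8 at {R}

argmax u_2 = {R}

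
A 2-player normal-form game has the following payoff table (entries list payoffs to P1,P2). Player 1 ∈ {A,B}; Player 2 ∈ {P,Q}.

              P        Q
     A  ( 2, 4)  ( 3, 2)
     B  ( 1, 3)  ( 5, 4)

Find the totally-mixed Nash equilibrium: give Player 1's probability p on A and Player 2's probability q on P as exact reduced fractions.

P1 indiff ⇒ q·2+(1-q)·3 = q·1+(1-q)·5 ⇒ q(1) = (1-q)(2) ⇒ q = 2/3
P2 indiff ⇒ p·4+(1-p)·3 = p·2+(1-p)·4 ⇒ p(2) = (1-p)(1) ⇒ p = 1/3

P1 mixes 1/3 on A; P2 mixes 2/3 on P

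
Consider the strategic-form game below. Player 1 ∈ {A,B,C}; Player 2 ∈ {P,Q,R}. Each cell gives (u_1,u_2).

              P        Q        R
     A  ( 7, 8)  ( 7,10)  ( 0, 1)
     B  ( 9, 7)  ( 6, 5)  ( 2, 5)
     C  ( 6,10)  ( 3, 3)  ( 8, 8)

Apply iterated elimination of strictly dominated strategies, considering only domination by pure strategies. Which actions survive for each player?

IESDS → P1:{A,B} P2:{P,Q}

P2 drop R (P beats it: A:8>1 B:7>5 C:10>8)
P1 drop C (A beats it: P:7>6 Q:7>3)
P1→{A,B} P2→{P,Q}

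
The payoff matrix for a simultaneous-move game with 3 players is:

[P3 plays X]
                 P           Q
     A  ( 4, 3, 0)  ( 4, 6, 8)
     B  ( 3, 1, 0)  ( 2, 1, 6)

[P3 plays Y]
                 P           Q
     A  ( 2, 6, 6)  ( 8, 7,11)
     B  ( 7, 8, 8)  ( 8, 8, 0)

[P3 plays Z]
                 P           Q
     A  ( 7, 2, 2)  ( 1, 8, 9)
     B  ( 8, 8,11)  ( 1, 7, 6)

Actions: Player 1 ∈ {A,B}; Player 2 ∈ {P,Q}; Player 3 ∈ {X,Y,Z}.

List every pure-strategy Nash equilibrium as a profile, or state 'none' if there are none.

PSNE = {(A,Q,Y), (B,P,Z)}

(A,P,X): not NE [P2→Q gives 6>3; P3→Y gives 6>0]
(A,P,Y): not NE [P1→B gives 7>2; P2→Q gives 7>6]
(A,P,Z): not NE [P1→B gives 8>7; P2→Q gives 8>2; P3→Y gives 6>2]
(A,Q,X): not NE [P3→Y gives 11>8]
(A,Q,Y): NE
(A,Q,Z): not NE [P3→Y gives 11>9]
(B,P,X): not NE [P1→A gives 4>3; P3→Z gives 11>0]
(B,P,Y): not NE [P3→Z gives 11>8]
(B,P,Z): NE
(B,Q,X): not NE [P1→A gives 4>2]
(B,Q,Y): not NE [P3→Z gives 6>0]
(B,Q,Z): not NE [P2→P gives 8>7]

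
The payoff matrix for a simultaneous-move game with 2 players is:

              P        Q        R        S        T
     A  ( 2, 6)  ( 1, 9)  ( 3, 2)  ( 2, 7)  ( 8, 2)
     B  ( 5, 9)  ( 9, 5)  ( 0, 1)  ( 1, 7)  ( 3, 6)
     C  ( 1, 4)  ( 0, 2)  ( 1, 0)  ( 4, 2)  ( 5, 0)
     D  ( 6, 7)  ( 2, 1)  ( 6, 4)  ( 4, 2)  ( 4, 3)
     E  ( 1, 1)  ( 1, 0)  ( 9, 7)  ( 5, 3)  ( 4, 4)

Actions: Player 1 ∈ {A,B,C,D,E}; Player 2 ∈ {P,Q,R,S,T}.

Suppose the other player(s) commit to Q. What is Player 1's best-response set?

u_1(A vs Q) = 1
u_1(B vs Q) = 9
u_1(C vs Q) = 0
u_1(D vs Q) = 2
u_1(E vs Q) = 1
max payoff 9 at {B}

BR_1 = {B}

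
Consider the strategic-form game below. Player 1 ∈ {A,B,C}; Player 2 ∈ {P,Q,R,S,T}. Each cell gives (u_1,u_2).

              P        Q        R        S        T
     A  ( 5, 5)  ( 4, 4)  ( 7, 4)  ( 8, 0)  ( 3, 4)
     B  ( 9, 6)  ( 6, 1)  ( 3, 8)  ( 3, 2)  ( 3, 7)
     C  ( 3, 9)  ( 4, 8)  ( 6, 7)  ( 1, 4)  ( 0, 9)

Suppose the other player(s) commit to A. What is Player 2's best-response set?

u_2(P vs A) = 5
u_2(Q vs A) = 4
u_2(R vs A) = 4
u_2(S vs A) = 0
u_2(T vs A) = 4
max payoff 5 at {P}

BR_2 = {P}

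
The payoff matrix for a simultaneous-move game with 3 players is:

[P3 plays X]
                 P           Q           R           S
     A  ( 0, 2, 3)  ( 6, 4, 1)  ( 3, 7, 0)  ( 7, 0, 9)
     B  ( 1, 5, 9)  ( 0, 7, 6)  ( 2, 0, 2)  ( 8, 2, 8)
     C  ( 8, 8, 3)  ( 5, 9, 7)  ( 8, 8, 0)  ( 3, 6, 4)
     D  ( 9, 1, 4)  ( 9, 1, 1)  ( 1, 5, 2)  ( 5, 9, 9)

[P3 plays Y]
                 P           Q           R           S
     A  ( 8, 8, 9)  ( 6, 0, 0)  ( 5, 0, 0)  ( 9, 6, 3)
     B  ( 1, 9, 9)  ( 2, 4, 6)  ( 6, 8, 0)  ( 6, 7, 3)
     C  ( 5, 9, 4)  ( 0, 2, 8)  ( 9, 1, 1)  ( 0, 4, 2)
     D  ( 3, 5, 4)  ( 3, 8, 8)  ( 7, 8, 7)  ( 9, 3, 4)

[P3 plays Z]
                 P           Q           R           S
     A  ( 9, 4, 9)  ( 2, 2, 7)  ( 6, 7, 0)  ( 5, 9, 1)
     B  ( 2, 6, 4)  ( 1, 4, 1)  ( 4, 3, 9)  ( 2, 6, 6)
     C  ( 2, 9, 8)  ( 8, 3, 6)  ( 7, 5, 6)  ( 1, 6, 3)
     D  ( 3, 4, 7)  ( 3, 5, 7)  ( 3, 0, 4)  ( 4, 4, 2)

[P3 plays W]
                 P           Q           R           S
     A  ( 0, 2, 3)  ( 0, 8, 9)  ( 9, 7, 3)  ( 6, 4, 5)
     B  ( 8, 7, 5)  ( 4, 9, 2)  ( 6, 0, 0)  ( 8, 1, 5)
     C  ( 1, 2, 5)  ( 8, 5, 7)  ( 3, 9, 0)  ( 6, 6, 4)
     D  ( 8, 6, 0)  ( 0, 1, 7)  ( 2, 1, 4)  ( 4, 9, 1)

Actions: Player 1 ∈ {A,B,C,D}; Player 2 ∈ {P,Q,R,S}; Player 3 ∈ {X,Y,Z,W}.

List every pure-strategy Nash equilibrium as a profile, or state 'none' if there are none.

NE set: (A,P,Y)

(A,P,X): not NE [P1→D gives 9>0; P2→R gives 7>2; P3→Z gives 9>3]
(A,P,Y): NE
(A,P,Z): not NE [P2→S gives 9>4]
(A,P,W): not NE [P1→D gives 8>0; P2→Q gives 8>2; P3→Z gives 9>3]
(A,Q,X): not NE [P1→D gives 9>6; P2→R gives 7>4; P3→W gives 9>1]
(A,Q,Y): not NE [P2→P gives 8>0; P3→W gives 9>0]
(A,Q,Z): not NE [P1→C gives 8>2; P2→S gives 9>2; P3→W gives 9>7]
(A,Q,W): not NE [P1→C gives 8>0]
(A,R,X): not NE [P1→C gives 8>3; P3→W gives 3>0]
(A,R,Y): not NE [P1→C gives 9>5; P2→P gives 8>0; P3→W gives 3>0]
(A,R,Z): not NE [P1→C gives 7>6; P2→S gives 9>7; P3→W gives 3>0]
(A,R,W): not NE [P2→Q gives 8>7]
(A,S,X): not NE [P1→B gives 8>7; P2→R gives 7>0]
(A,S,Y): not NE [P2→P gives 8>6; P3→X gives 9>3]
(A,S,Z): not NE [P3→X gives 9>1]
(A,S,W): not NE [P1→B gives 8>6; P2→Q gives 8>4; P3→X gives 9>5]
(B,P,X): not NE [P1→D gives 9>1; P2→Q gives 7>5]
(B,P,Y): not NE [P1→A gives 8>1]
(B,P,Z): not NE [P1→A gives 9>2; P3→Y gives 9>4]
(B,P,W): not NE [P2→Q gives 9>7; P3→Y gives 9>5]
(B,Q,X): not NE [P1→D gives 9>0]
(B,Q,Y): not NE [P1→A gives 6>2; P2→P gives 9>4]
(B,Q,Z): not NE [P1→C gives 8>1; P2→S gives 6>4; P3→Y gives 6>1]
(B,Q,W): not NE [P1→C gives 8>4; P3→Y gives 6>2]
(B,R,X): not NE [P1→C gives 8>2; P2→Q gives 7>0; P3→Z gives 9>2]
(B,R,Y): not NE [P1→C gives 9>6; P2→P gives 9>8; P3→Z gives 9>0]
(B,R,Z): not NE [P1→C gives 7>4; P2→S gives 6>3]
(B,R,W): not NE [P1→A gives 9>6; P2→Q gives 9>0; P3→Z gives 9>0]
(B,S,X): not NE [P2→Q gives 7>2]
(B,S,Y): not NE [P1→D gives 9>6; P2→P gives 9>7; P3→X gives 8>3]
(B,S,Z): not NE [P1→A gives 5>2; P3→X gives 8>6]
(B,S,W): not NE [P2→Q gives 9>1; P3→X gives 8>5]
(C,P,X): not NE [P1→D gives 9>8; P2→Q gives 9>8; P3→Z gives 8>3]
(C,P,Y): not NE [P1→A gives 8>5; P3→Z gives 8>4]
(C,P,Z): not NE [P1→A gives 9>2]
(C,P,W): not NE [P1→D gives 8>1; P2→R gives 9>2; P3→Z gives 8>5]
(C,Q,X): not NE [P1→D gives 9>5; P3→Y gives 8>7]
(C,Q,Y): not NE [P1→A gives 6>0; P2→P gives 9>2]
(C,Q,Z): not NE [P2→P gives 9>3; P3→Y gives 8>6]
(C,Q,W): not NE [P2→R gives 9>5; P3→Y gives 8>7]
(C,R,X): not NE [P2→Q gives 9>8; P3→Z gives 6>0]
(C,R,Y): not NE [P2→P gives 9>1; P3→Z gives 6>1]
(C,R,Z): not NE [P2→P gives 9>5]
(C,R,W): not NE [P1→A gives 9>3; P3→Z gives 6>0]
(C,S,X): not NE [P1→B gives 8>3; P2→Q gives 9>6]
(C,S,Y): not NE [P1→D gives 9>0; P2→P gives 9>4; P3→W gives 4>2]
(C,S,Z): not NE [P1→A gives 5>1; P2→P gives 9>6; P3→W gives 4>3]
(C,S,W): not NE [P1→B gives 8>6; P2→R gives 9>6]
(D,P,X): not NE [P2→S gives 9>1; P3→Z gives 7>4]
(D,P,Y): not NE [P1→A gives 8>3; P2→R gives 8>5; P3→Z gives 7>4]
(D,P,Z): not NE [P1→A gives 9>3; P2→Q gives 5>4]
(D,P,W): not NE [P2→S gives 9>6; P3→Z gives 7>0]
(D,Q,X): not NE [P2→S gives 9>1; P3→Y gives 8>1]
(D,Q,Y): not NE [P1→A gives 6>3]
(D,Q,Z): not NE [P1→C gives 8>3; P3→Y gives 8>7]
(D,Q,W): not NE [P1→C gives 8>0; P2→S gives 9>1; P3→Y gives 8>7]
(D,R,X): not NE [P1→C gives 8>1; P2→S gives 9>5; P3→Y gives 7>2]
(D,R,Y): not NE [P1→C gives 9>7]
(D,R,Z): not NE [P1→C gives 7>3; P2→Q gives 5>0; P3→Y gives 7>4]
(D,R,W): not NE [P1→A gives 9>2; P2→S gives 9>1; P3→Y gives 7>4]
(D,S,X): not NE [P1→B gives 8>5]
(D,S,Y): not NE [P2→R gives 8>3; P3→X gives 9>4]
(D,S,Z): not NE [P1→A gives 5>4; P2→Q gives 5>4; P3→X gives 9>2]
(D,S,W): not NE [P1→B gives 8>4; P3→X gives 9>1]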